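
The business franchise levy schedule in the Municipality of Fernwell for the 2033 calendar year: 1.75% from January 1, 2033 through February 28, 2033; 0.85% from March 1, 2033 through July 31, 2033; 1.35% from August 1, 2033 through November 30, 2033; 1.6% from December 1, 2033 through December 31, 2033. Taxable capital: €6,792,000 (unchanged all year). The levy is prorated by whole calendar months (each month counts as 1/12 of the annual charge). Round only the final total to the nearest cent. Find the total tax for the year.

January 1 – February 28, 2033: 2 months at 1.75% → €6,792,000 × 1.75% × 2/12 = €19,810.0000
March 1 – July 31, 2033: 5 months at 0.85% → €6,792,000 × 0.85% × 5/12 = €24,055.0000
August 1 – November 30, 2033: 4 months at 1.35% → €6,792,000 × 1.35% × 4/12 = €30,564.0000
December 1 – December 31, 2033: 1 month at 1.6% → €6,792,000 × 1.6% × 1/12 = €9,056.0000
Total = €83,485.0000

€83,485.00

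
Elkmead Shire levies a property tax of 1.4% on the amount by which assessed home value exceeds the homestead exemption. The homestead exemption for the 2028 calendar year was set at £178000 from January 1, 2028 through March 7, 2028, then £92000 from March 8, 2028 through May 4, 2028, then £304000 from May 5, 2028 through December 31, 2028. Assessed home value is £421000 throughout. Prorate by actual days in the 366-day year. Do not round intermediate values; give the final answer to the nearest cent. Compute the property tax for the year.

January 1 – March 7, 2028: 67 days, exemption £178000 → (£421000 − £178000) × 1.4% × 67/366 = £622.7705
March 8 – May 4, 2028: 58 days, exemption £92000 → (£421000 − £92000) × 1.4% × 58/366 = £729.9126
May 5 – December 31, 2028: 241 days, exemption £304000 → (£421000 − £304000) × 1.4% × 241/366 = £1078.5738
Total = £2431.2568

£2431.26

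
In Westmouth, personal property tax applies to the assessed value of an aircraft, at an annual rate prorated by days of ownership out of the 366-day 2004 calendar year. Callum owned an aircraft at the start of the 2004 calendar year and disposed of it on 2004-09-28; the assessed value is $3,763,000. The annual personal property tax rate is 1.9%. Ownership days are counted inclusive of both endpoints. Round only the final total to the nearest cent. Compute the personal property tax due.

$53,134.38

Days held (2004-01-01 to 2004-09-28): 272 out of 366
Tax = $3,763,000 × 1.9% × 272/366 = $53,134.3825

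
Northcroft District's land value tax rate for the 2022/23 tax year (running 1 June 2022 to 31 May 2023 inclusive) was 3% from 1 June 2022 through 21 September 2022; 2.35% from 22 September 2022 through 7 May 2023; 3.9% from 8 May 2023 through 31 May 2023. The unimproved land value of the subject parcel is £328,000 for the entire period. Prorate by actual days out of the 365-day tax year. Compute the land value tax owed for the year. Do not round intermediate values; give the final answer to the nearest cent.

1 June – 21 September 2022: 113 days at 3% → £328,000 × 3% × 113/365 = £3,046.3562
22 September 2022 – 7 May 2023: 228 days at 2.35% → £328,000 × 2.35% × 228/365 = £4,814.8603
8 May – 31 May 2023: 24 days at 3.9% → £328,000 × 3.9% × 24/365 = £841.1178
Total = £8,702.3342

£8,702.33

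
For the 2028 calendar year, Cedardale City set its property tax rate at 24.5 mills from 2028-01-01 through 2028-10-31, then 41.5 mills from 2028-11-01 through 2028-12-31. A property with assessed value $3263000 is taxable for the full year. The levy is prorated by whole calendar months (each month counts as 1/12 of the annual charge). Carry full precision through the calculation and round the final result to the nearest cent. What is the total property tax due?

2028-01-01 to 2028-10-31: 10 months at 24.5 mills → $3263000 × 2.45% × 10/12 = $66619.5833
2028-11-01 to 2028-12-31: 2 months at 41.5 mills → $3263000 × 4.15% × 2/12 = $22569.0833
Total = $89188.6667

$89188.67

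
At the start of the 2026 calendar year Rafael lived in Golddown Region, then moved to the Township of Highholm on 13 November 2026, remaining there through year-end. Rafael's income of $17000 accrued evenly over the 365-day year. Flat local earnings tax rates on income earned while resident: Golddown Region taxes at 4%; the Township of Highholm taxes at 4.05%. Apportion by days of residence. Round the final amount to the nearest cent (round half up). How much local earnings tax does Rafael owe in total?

$681.14

Golddown Region, 1 January – 12 November 2026: 316 days → $17000 × 4% × 316/365 = $588.7123
The Township of Highholm, 13 November – 31 December 2026: 49 days → $17000 × 4.05% × 49/365 = $92.4288
Total = $681.1411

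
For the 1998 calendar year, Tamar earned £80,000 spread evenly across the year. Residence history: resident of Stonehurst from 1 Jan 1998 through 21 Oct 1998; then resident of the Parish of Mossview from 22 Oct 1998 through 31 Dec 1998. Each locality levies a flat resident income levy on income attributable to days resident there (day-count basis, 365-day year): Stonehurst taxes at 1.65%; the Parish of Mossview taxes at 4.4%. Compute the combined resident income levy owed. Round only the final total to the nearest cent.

£1,747.95

Stonehurst, 1 Jan – 21 Oct 1998: 294 days → £80,000 × 1.65% × 294/365 = £1,063.2329
The Parish of Mossview, 22 Oct – 31 Dec 1998: 71 days → £80,000 × 4.4% × 71/365 = £684.7123
Total = £1,747.9452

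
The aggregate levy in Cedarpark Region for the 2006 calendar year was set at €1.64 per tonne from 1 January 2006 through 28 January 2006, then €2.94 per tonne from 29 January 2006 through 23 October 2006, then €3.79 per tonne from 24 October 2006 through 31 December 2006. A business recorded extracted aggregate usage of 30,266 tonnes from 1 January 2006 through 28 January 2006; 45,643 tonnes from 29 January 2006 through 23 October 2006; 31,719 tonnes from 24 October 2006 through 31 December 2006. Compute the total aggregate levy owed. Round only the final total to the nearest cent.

€304,041.67

1 January – 28 January 2006: 30,266 tonnes at €1.64/tonne → €49,636.24
29 January – 23 October 2006: 45,643 tonnes at €2.94/tonne → €134,190.42
24 October – 31 December 2006: 31,719 tonnes at €3.79/tonne → €120,215.01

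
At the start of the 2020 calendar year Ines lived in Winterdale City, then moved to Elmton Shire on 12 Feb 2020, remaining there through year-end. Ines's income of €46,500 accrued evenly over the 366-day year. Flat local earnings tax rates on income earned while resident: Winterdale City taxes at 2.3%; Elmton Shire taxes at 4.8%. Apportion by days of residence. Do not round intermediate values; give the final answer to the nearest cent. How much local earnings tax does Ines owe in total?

€2,098.60

Winterdale City, 1 Jan – 11 Feb 2020: 42 days → €46,500 × 2.3% × 42/366 = €122.7295
Elmton Shire, 12 Feb – 31 Dec 2020: 324 days → €46,500 × 4.8% × 324/366 = €1,975.8689
Total = €2,098.5984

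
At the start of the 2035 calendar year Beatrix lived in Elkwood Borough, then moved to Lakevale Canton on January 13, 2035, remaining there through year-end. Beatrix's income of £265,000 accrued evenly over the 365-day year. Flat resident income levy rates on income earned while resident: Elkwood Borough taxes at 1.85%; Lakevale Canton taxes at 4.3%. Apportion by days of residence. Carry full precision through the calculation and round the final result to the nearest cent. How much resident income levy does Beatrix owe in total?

Elkwood Borough, January 1 – January 12, 2035: 12 days → £265,000 × 1.85% × 12/365 = £161.1781
Lakevale Canton, January 13 – December 31, 2035: 353 days → £265,000 × 4.3% × 353/365 = £11,020.3699
Total = £11,181.5479

£11,181.55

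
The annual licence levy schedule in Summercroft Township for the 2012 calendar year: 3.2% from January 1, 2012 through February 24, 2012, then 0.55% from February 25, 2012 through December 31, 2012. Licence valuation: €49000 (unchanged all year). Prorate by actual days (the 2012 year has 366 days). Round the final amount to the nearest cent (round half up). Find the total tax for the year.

January 1 – February 24, 2012: 55 days at 3.2% → €49000 × 3.2% × 55/366 = €235.6284
February 25 – December 31, 2012: 311 days at 0.55% → €49000 × 0.55% × 311/366 = €229.0014
Total = €464.6298

€464.63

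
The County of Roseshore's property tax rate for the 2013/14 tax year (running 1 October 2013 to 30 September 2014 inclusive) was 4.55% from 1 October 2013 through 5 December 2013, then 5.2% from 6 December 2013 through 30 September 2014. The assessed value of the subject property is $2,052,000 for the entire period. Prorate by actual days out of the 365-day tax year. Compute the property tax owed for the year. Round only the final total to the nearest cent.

$104,292.20

1 October – 5 December 2013: 66 days at 4.55% → $2,052,000 × 4.55% × 66/365 = $16,882.6192
6 December 2013 – 30 September 2014: 299 days at 5.2% → $2,052,000 × 5.2% × 299/365 = $87,409.5781
Total = $104,292.1973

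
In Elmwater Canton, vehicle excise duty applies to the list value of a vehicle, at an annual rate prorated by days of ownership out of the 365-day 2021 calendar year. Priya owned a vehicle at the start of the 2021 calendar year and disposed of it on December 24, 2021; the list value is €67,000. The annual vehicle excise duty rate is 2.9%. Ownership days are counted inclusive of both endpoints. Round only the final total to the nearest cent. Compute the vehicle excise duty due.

Days held (January 1 – December 24, 2021): 358 out of 365
Tax = €67,000 × 2.9% × 358/365 = €1,905.7370

€1,905.74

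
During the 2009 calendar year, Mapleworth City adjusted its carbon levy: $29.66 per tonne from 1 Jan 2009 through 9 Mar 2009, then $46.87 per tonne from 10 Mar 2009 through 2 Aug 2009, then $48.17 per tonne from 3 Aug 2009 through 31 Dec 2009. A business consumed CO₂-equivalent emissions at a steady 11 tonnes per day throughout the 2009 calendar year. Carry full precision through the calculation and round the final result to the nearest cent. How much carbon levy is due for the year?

1 Jan – 9 Mar 2009: 68 days × 11 tonnes/day = 748 tonnes at $29.66/tonne → $22,185.68
10 Mar – 2 Aug 2009: 146 days × 11 tonnes/day = 1,606 tonnes at $46.87/tonne → $75,273.22
3 Aug – 31 Dec 2009: 151 days × 11 tonnes/day = 1,661 tonnes at $48.17/tonne → $80,010.37

$177,469.27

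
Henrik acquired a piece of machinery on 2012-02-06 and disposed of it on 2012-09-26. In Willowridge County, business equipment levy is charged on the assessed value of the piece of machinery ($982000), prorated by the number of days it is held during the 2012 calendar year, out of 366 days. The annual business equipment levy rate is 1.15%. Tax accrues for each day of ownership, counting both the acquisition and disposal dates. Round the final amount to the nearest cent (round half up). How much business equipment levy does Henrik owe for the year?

$7220.11

Days held (2012-02-06 to 2012-09-26): 234 out of 366
Tax = $982000 × 1.15% × 234/366 = $7220.1148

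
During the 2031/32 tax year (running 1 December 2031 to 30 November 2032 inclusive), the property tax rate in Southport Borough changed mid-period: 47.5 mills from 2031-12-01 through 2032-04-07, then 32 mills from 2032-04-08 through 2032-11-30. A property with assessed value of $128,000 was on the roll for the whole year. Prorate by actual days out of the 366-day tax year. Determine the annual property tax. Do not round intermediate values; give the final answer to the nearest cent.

$4,795.28

2031-12-01 to 2032-04-07: 129 days at 47.5 mills → $128,000 × 4.75% × 129/366 = $2,142.9508
2032-04-08 to 2032-11-30: 237 days at 32 mills → $128,000 × 3.2% × 237/366 = $2,652.3279
Total = $4,795.2787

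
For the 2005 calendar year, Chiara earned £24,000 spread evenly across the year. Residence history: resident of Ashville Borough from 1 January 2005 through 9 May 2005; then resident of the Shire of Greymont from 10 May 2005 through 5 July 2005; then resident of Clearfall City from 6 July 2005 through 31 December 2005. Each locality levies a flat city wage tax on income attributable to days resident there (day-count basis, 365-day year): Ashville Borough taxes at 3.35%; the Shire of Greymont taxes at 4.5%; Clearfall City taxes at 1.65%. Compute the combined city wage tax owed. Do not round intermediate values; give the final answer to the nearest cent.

Ashville Borough, 1 January – 9 May 2005: 129 days → £24,000 × 3.35% × 129/365 = £284.1534
The Shire of Greymont, 10 May – 5 July 2005: 57 days → £24,000 × 4.5% × 57/365 = £168.6575
Clearfall City, 6 July – 31 December 2005: 179 days → £24,000 × 1.65% × 179/365 = £194.2027
Total = £647.0137

£647.01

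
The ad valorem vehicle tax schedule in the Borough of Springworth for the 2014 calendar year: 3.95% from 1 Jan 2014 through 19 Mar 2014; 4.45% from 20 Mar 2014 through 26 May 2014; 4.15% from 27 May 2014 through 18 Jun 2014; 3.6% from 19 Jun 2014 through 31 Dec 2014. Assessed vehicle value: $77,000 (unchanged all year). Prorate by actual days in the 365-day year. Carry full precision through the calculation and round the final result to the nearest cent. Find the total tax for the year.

$2,978.21

1 Jan – 19 Mar 2014: 78 days at 3.95% → $77,000 × 3.95% × 78/365 = $649.9644
20 Mar – 26 May 2014: 68 days at 4.45% → $77,000 × 4.45% × 68/365 = $638.3616
27 May – 18 Jun 2014: 23 days at 4.15% → $77,000 × 4.15% × 23/365 = $201.3603
19 Jun – 31 Dec 2014: 196 days at 3.6% → $77,000 × 3.6% × 196/365 = $1,488.5260
Total = $2,978.2123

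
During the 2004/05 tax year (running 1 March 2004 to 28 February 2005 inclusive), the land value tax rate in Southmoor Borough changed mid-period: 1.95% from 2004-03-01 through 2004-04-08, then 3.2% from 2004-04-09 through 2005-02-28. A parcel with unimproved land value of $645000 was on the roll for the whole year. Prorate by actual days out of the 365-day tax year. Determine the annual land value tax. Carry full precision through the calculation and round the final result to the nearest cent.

$19778.53

2004-03-01 to 2004-04-08: 39 days at 1.95% → $645000 × 1.95% × 39/365 = $1343.8973
2004-04-09 to 2005-02-28: 326 days at 3.2% → $645000 × 3.2% × 326/365 = $18434.6301
Total = $19778.5274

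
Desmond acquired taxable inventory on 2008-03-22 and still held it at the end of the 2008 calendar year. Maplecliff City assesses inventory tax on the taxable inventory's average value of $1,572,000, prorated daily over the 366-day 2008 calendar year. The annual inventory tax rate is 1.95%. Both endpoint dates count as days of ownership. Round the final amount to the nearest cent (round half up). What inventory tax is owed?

Days held (2008-03-22 to 2008-12-31): 285 out of 366
Tax = $1,572,000 × 1.95% × 285/366 = $23,869.9180

$23,869.92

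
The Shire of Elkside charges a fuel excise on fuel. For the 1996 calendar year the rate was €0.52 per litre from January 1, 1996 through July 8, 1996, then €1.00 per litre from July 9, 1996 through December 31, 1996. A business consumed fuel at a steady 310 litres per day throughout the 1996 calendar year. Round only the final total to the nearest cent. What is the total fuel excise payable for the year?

January 1 – July 8, 1996: 190 days × 310 litres/day = 58,900 litres at €0.52/litre → €30,628.00
July 9 – December 31, 1996: 176 days × 310 litres/day = 54,560 litres at €1.00/litre → €54,560.00

€85,188.00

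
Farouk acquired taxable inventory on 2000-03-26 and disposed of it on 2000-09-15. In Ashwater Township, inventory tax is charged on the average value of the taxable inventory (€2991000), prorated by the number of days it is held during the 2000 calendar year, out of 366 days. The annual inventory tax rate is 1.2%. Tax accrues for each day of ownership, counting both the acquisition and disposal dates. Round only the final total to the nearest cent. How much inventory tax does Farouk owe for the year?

Days held (2000-03-26 to 2000-09-15): 174 out of 366
Tax = €2991000 × 1.2% × 174/366 = €17063.4098

€17063.41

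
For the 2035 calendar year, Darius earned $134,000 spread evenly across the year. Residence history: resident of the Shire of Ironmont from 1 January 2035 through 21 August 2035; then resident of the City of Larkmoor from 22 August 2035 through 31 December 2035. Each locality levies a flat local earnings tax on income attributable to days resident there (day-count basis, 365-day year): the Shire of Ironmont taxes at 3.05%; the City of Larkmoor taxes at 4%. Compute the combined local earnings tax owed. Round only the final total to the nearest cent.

$4,547.37

The Shire of Ironmont, 1 January – 21 August 2035: 233 days → $134,000 × 3.05% × 233/365 = $2,608.9616
The City of Larkmoor, 22 August – 31 December 2035: 132 days → $134,000 × 4% × 132/365 = $1,938.4110
Total = $4,547.3726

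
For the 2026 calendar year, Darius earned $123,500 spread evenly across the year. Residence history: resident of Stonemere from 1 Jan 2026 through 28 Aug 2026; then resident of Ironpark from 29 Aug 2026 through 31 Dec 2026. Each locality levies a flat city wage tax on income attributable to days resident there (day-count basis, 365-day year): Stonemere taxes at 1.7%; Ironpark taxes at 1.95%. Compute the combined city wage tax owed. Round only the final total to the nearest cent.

$2,205.24

Stonemere, 1 Jan – 28 Aug 2026: 240 days → $123,500 × 1.7% × 240/365 = $1,380.4932
Ironpark, 29 Aug – 31 Dec 2026: 125 days → $123,500 × 1.95% × 125/365 = $824.7432
Total = $2,205.2363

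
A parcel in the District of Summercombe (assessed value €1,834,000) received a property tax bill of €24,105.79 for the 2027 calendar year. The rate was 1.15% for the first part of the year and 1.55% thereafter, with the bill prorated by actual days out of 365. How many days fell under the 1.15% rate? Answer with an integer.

Let d = days at the first rate; then 365 − d days at the second rate.
€1,834,000 × [1.15%·d + 1.55%·(365−d)] / 365 = €24,105.79
Solving gives d = 215, so the new rate took effect on 4 August 2027.

215 days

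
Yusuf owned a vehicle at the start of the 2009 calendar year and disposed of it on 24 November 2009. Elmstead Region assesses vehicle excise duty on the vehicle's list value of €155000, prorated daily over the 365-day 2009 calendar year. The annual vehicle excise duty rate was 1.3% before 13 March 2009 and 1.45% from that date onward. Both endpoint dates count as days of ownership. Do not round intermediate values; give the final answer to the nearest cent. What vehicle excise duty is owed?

€1974.45

1 January – 12 March 2009: 71 days at 1.3% → €155000 × 1.3% × 71/365 = €391.9589
13 March – 24 November 2009: 257 days at 1.45% → €155000 × 1.45% × 257/365 = €1582.4863
Total = €1974.4452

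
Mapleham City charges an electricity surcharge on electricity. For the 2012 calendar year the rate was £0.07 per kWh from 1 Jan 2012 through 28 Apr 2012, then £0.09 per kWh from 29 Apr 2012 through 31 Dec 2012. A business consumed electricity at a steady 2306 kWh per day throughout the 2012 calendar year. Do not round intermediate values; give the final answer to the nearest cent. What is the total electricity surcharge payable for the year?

1 Jan – 28 Apr 2012: 119 days × 2306 kWh/day = 274,414 kWh at £0.07/kWh → £19,208.98
29 Apr – 31 Dec 2012: 247 days × 2306 kWh/day = 569,582 kWh at £0.09/kWh → £51,262.38

£70,471.36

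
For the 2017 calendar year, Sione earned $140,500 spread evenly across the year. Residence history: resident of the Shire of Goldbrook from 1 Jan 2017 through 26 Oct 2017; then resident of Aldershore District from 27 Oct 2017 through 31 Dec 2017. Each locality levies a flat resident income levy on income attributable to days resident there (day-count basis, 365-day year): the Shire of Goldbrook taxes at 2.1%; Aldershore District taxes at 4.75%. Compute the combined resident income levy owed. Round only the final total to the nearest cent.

The Shire of Goldbrook, 1 Jan – 26 Oct 2017: 299 days → $140,500 × 2.1% × 299/365 = $2,416.9849
Aldershore District, 27 Oct – 31 Dec 2017: 66 days → $140,500 × 4.75% × 66/365 = $1,206.7603
Total = $3,623.7452

$3,623.75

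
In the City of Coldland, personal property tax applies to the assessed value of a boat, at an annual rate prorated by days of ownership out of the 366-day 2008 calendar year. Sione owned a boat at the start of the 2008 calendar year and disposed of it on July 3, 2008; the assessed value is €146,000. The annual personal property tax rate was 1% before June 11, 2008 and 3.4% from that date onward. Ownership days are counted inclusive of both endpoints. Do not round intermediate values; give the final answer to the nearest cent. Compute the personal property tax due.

€958.17

January 1 – June 10, 2008: 162 days at 1% → €146,000 × 1% × 162/366 = €646.2295
June 11 – July 3, 2008: 23 days at 3.4% → €146,000 × 3.4% × 23/366 = €311.9454
Total = €958.1749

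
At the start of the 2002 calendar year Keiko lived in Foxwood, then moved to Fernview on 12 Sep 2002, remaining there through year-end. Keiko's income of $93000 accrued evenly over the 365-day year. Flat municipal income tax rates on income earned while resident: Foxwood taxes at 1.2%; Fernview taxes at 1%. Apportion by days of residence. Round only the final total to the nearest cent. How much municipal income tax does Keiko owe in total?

$1059.44

Foxwood, 1 Jan – 11 Sep 2002: 254 days → $93000 × 1.2% × 254/365 = $776.6137
Fernview, 12 Sep – 31 Dec 2002: 111 days → $93000 × 1% × 111/365 = $282.8219
Total = $1059.4356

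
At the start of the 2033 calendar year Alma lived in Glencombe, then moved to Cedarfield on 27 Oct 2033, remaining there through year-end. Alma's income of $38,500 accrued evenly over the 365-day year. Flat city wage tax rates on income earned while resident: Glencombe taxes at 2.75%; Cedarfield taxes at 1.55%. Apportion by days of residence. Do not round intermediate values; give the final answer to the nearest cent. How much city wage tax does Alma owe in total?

$975.21

Glencombe, 1 Jan – 26 Oct 2033: 299 days → $38,500 × 2.75% × 299/365 = $867.3048
Cedarfield, 27 Oct – 31 Dec 2033: 66 days → $38,500 × 1.55% × 66/365 = $107.9055
Total = $975.2103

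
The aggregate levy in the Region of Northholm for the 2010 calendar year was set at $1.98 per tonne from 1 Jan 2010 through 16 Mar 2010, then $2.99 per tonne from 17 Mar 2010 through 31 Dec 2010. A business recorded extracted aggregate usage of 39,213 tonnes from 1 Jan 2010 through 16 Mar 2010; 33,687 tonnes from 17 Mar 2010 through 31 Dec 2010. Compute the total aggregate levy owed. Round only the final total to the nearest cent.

$178,365.87

1 Jan – 16 Mar 2010: 39,213 tonnes at $1.98/tonne → $77,641.74
17 Mar – 31 Dec 2010: 33,687 tonnes at $2.99/tonne → $100,724.13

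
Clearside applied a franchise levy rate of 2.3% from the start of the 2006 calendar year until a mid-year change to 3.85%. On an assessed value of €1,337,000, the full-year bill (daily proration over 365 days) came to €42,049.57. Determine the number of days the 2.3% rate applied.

166 days

Let d = days at the first rate; then 365 − d days at the second rate.
€1,337,000 × [2.3%·d + 3.85%·(365−d)] / 365 = €42,049.57
Solving gives d = 166, so the new rate took effect on 16 June 2006.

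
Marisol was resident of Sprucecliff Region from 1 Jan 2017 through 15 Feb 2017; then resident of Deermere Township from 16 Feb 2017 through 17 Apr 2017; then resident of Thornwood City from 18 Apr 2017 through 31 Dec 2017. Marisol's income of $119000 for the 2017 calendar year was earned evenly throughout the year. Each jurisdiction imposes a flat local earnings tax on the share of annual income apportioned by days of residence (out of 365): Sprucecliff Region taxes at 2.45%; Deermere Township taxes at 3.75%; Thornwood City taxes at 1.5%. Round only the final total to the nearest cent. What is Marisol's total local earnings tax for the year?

$2374.95

Sprucecliff Region, 1 Jan – 15 Feb 2017: 46 days → $119000 × 2.45% × 46/365 = $367.4329
Deermere Township, 16 Feb – 17 Apr 2017: 61 days → $119000 × 3.75% × 61/365 = $745.7877
Thornwood City, 18 Apr – 31 Dec 2017: 258 days → $119000 × 1.5% × 258/365 = $1261.7260
Total = $2374.9466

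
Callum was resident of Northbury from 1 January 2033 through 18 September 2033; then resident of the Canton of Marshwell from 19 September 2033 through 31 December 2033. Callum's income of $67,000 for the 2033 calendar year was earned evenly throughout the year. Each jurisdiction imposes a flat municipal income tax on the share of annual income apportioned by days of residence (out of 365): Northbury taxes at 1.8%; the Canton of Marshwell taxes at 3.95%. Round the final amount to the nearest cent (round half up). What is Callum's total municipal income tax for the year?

$1,616.44

Northbury, 1 January – 18 September 2033: 261 days → $67,000 × 1.8% × 261/365 = $862.3726
The Canton of Marshwell, 19 September – 31 December 2033: 104 days → $67,000 × 3.95% × 104/365 = $754.0712
Total = $1,616.4438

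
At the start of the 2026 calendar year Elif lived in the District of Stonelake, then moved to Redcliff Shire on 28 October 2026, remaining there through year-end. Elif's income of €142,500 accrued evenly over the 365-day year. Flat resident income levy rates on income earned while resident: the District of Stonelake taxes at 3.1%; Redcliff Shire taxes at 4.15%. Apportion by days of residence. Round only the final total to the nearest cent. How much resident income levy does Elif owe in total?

€4,683.96

The District of Stonelake, 1 January – 27 October 2026: 300 days → €142,500 × 3.1% × 300/365 = €3,630.8219
Redcliff Shire, 28 October – 31 December 2026: 65 days → €142,500 × 4.15% × 65/365 = €1,053.1336
Total = €4,683.9555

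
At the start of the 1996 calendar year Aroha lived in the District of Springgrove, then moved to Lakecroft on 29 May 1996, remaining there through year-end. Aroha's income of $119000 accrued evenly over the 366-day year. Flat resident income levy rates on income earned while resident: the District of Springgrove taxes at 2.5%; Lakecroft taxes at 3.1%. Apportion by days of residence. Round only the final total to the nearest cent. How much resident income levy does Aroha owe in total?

$3398.33

The District of Springgrove, 1 January – 28 May 1996: 149 days → $119000 × 2.5% × 149/366 = $1211.1339
Lakecroft, 29 May – 31 December 1996: 217 days → $119000 × 3.1% × 217/366 = $2187.1940
Total = $3398.3279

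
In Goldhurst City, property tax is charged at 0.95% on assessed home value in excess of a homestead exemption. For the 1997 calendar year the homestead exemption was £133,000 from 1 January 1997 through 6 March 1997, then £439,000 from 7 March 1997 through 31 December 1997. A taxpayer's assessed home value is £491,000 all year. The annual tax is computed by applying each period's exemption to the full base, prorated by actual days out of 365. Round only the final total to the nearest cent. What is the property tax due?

1 January – 6 March 1997: 65 days, exemption £133,000 → (£491,000 − £133,000) × 0.95% × 65/365 = £605.6575
7 March – 31 December 1997: 300 days, exemption £439,000 → (£491,000 − £439,000) × 0.95% × 300/365 = £406.0274
Total = £1,011.6849

£1,011.68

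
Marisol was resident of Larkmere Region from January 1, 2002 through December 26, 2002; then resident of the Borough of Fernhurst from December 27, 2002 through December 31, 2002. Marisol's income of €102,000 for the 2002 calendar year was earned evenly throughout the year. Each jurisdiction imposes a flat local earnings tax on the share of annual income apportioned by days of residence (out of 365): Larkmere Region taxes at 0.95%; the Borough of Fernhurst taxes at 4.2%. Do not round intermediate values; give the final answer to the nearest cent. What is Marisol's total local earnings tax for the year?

Larkmere Region, January 1 – December 26, 2002: 360 days → €102,000 × 0.95% × 360/365 = €955.7260
The Borough of Fernhurst, December 27 – December 31, 2002: 5 days → €102,000 × 4.2% × 5/365 = €58.6849
Total = €1,014.4110

€1,014.41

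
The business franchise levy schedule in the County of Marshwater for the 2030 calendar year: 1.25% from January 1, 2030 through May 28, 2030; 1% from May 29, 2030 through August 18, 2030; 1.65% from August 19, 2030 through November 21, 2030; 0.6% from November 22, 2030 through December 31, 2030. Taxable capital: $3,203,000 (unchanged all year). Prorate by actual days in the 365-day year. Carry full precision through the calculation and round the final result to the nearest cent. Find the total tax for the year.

January 1 – May 28, 2030: 148 days at 1.25% → $3,203,000 × 1.25% × 148/365 = $16,234.3836
May 29 – August 18, 2030: 82 days at 1% → $3,203,000 × 1% × 82/365 = $7,195.7808
August 19 – November 21, 2030: 95 days at 1.65% → $3,203,000 × 1.65% × 95/365 = $13,755.3493
November 22 – December 31, 2030: 40 days at 0.6% → $3,203,000 × 0.6% × 40/365 = $2,106.0822
Total = $39,291.5959

$39,291.60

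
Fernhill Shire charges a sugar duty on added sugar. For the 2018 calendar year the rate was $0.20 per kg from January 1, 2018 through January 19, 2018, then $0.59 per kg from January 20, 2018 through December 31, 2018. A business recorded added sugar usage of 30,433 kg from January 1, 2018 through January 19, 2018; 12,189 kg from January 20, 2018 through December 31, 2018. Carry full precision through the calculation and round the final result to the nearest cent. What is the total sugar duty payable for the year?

January 1 – January 19, 2018: 30,433 kg at $0.20/kg → $6,086.60
January 20 – December 31, 2018: 12,189 kg at $0.59/kg → $7,191.51

$13,278.11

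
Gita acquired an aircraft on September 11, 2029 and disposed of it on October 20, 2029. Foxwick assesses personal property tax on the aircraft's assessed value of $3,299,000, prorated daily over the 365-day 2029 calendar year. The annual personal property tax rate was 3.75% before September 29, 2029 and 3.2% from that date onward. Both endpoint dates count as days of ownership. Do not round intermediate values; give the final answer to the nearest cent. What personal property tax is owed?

$12,463.89

September 11 – September 28, 2029: 18 days at 3.75% → $3,299,000 × 3.75% × 18/365 = $6,100.8904
September 29 – October 20, 2029: 22 days at 3.2% → $3,299,000 × 3.2% × 22/365 = $6,363.0027
Total = $12,463.8932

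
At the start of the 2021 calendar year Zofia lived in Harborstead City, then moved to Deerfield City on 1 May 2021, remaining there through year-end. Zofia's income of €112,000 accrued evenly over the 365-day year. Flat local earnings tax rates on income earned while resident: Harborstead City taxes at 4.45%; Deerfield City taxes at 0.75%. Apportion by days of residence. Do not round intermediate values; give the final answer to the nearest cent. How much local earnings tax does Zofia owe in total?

Harborstead City, 1 January – 30 April 2021: 120 days → €112,000 × 4.45% × 120/365 = €1,638.5753
Deerfield City, 1 May – 31 December 2021: 245 days → €112,000 × 0.75% × 245/365 = €563.8356
Total = €2,202.4110

€2,202.41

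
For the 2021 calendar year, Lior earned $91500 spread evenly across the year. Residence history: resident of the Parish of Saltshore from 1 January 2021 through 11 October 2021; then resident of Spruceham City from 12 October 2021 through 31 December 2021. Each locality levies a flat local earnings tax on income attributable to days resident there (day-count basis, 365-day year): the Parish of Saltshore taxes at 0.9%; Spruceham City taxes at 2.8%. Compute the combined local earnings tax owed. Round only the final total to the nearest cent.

The Parish of Saltshore, 1 January – 11 October 2021: 284 days → $91500 × 0.9% × 284/365 = $640.7507
Spruceham City, 12 October – 31 December 2021: 81 days → $91500 × 2.8% × 81/365 = $568.5534
Total = $1209.3041

$1209.30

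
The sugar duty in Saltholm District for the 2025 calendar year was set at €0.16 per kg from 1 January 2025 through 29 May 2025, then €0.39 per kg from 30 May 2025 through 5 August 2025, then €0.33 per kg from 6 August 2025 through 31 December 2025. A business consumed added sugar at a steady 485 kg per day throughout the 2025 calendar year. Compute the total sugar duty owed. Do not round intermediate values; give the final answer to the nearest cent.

1 January – 29 May 2025: 149 days × 485 kg/day = 72,265 kg at €0.16/kg → €11,562.40
30 May – 5 August 2025: 68 days × 485 kg/day = 32,980 kg at €0.39/kg → €12,862.20
6 August – 31 December 2025: 148 days × 485 kg/day = 71,780 kg at €0.33/kg → €23,687.40

€48,112.00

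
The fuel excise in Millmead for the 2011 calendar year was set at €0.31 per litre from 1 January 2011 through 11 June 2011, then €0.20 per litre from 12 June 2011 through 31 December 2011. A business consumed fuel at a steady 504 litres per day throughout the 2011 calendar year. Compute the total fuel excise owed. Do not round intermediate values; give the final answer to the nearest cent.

1 January – 11 June 2011: 162 days × 504 litres/day = 81,648 litres at €0.31/litre → €25,310.88
12 June – 31 December 2011: 203 days × 504 litres/day = 102,312 litres at €0.20/litre → €20,462.40

€45,773.28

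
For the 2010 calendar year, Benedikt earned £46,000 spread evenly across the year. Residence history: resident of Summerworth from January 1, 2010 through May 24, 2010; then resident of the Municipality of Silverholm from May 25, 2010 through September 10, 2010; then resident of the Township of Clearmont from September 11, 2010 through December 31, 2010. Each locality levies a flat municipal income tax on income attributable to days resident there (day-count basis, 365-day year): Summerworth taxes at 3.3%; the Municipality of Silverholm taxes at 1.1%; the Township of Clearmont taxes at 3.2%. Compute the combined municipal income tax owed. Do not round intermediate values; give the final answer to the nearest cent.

£1,201.67

Summerworth, January 1 – May 24, 2010: 144 days → £46,000 × 3.3% × 144/365 = £598.8822
The Municipality of Silverholm, May 25 – September 10, 2010: 109 days → £46,000 × 1.1% × 109/365 = £151.1068
The Township of Clearmont, September 11 – December 31, 2010: 112 days → £46,000 × 3.2% × 112/365 = £451.6822
Total = £1,201.6712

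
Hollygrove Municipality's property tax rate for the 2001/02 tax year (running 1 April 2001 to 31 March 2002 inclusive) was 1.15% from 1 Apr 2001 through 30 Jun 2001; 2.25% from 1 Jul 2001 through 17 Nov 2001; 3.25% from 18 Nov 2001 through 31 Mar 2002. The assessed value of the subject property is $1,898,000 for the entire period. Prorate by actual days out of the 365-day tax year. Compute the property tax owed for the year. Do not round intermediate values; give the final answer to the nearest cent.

$44,467.80

1 Apr – 30 Jun 2001: 91 days at 1.15% → $1,898,000 × 1.15% × 91/365 = $5,441.8000
1 Jul – 17 Nov 2001: 140 days at 2.25% → $1,898,000 × 2.25% × 140/365 = $16,380.0000
18 Nov 2001 – 31 Mar 2002: 134 days at 3.25% → $1,898,000 × 3.25% × 134/365 = $22,646.0000
Total = $44,467.8000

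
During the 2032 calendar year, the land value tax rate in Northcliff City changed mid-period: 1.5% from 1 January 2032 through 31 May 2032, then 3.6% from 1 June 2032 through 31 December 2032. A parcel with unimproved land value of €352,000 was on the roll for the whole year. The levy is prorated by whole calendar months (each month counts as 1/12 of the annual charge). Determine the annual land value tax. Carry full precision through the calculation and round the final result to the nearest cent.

1 January – 31 May 2032: 5 months at 1.5% → €352,000 × 1.5% × 5/12 = €2,200.0000
1 June – 31 December 2032: 7 months at 3.6% → €352,000 × 3.6% × 7/12 = €7,392.0000
Total = €9,592.0000

€9,592.00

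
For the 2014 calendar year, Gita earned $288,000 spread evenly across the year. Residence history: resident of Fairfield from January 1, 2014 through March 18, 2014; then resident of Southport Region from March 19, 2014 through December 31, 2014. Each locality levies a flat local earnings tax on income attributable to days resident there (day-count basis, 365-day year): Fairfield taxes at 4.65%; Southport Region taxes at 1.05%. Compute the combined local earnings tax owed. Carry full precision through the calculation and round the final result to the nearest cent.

Fairfield, January 1 – March 18, 2014: 77 days → $288,000 × 4.65% × 77/365 = $2,825.1616
Southport Region, March 19 – December 31, 2014: 288 days → $288,000 × 1.05% × 288/365 = $2,386.0603
Total = $5,211.2219

$5,211.22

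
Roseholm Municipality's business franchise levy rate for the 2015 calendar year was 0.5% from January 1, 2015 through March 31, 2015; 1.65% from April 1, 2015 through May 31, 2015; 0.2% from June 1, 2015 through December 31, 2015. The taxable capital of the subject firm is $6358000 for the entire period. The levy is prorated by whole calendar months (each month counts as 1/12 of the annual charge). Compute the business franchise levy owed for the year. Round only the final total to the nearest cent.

January 1 – March 31, 2015: 3 months at 0.5% → $6358000 × 0.5% × 3/12 = $7947.5000
April 1 – May 31, 2015: 2 months at 1.65% → $6358000 × 1.65% × 2/12 = $17484.5000
June 1 – December 31, 2015: 7 months at 0.2% → $6358000 × 0.2% × 7/12 = $7417.6667
Total = $32849.6667

$32849.67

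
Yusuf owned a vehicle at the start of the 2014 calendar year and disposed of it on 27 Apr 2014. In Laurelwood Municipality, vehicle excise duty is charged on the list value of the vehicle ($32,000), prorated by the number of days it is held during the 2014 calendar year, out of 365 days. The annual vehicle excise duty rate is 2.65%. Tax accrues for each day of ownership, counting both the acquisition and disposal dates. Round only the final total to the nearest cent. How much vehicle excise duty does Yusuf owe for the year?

$271.82

Days held (1 Jan – 27 Apr 2014): 117 out of 365
Tax = $32,000 × 2.65% × 117/365 = $271.8247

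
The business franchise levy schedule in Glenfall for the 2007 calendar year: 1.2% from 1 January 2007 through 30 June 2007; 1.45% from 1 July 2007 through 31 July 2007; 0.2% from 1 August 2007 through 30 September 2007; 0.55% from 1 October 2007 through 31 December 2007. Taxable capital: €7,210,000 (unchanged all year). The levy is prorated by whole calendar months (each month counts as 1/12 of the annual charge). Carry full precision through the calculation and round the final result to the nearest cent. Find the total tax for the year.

1 January – 30 June 2007: 6 months at 1.2% → €7,210,000 × 1.2% × 6/12 = €43,260.0000
1 July – 31 July 2007: 1 month at 1.45% → €7,210,000 × 1.45% × 1/12 = €8,712.0833
1 August – 30 September 2007: 2 months at 0.2% → €7,210,000 × 0.2% × 2/12 = €2,403.3333
1 October – 31 December 2007: 3 months at 0.55% → €7,210,000 × 0.55% × 3/12 = €9,913.7500
Total = €64,289.1667

€64,289.17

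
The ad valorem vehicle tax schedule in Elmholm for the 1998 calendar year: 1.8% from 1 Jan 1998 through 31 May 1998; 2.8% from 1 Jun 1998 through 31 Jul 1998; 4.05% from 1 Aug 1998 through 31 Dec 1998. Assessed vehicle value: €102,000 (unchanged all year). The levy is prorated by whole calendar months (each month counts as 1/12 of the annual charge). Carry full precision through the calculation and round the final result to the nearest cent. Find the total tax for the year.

€2,962.25

1 Jan – 31 May 1998: 5 months at 1.8% → €102,000 × 1.8% × 5/12 = €765.0000
1 Jun – 31 Jul 1998: 2 months at 2.8% → €102,000 × 2.8% × 2/12 = €476.0000
1 Aug – 31 Dec 1998: 5 months at 4.05% → €102,000 × 4.05% × 5/12 = €1,721.2500
Total = €2,962.2500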